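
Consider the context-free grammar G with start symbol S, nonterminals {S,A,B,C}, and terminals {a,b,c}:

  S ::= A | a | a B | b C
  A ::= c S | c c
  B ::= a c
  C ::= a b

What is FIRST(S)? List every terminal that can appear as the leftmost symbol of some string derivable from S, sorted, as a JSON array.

FIRST iteration:
[1]
  A via A→c S: +{c}
  B via B→a c: +{a}
  C via C→a b: +{a}
  S via S→A: +{c}
  S via S→a: +{a}
  S via S→b C: +{b}
  FIRST(S)={a,b,c}  FIRST(A)={c}  FIRST(B)={a}  FIRST(C)={a}
[2] done
  FIRST(S)={a,b,c}  FIRST(A)={c}  FIRST(B)={a}  FIRST(C)={a}

FIRST(S) = ["a", "b", "c"]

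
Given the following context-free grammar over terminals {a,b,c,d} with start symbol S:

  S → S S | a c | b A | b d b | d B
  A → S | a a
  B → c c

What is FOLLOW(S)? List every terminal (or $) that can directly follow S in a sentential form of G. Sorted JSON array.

FIRST sets, iterate to fixpoint:
pass 1:
  A via A→a a: +{a}
  B via B→c c: +{c}
  S via S→a c: +{a}
  S via S→b A: +{b}
  S via S→d B: +{d}
  FIRST(S)={a,b,d}  FIRST(A)={a}  FIRST(B)={c}
pass 2:
  A via A→S: +{b,d}
  FIRST(S)={a,b,d}  FIRST(A)={a,b,d}  FIRST(B)={c}
pass 3: — fixpoint
  FIRST(S)={a,b,d}  FIRST(A)={a,b,d}  FIRST(B)={c}

FOLLOW iteration:
seed FOLLOW(S) with $
[1]
  S→S S: FOLLOW(S) ⊇ FIRST(S) = {a,b,d}; new: +{a,b,d}
  S→b A: FOLLOW(A) ⊇ FOLLOW(S) ⊇ {$,a,b,d}; new: +{$,a,b,d}
  S→d B: FOLLOW(B) ⊇ FOLLOW(S) ⊇ {$,a,b,d}; new: +{$,a,b,d}
  FOLLOW[S]={$,a,b,d}  FOLLOW[A]={$,a,b,d}  FOLLOW[B]={$,a,b,d}
[2] (stable)
  FOLLOW[S]={$,a,b,d}  FOLLOW[A]={$,a,b,d}  FOLLOW[B]={$,a,b,d}

FOLLOW(S) = ["$", "a", "b", "d"]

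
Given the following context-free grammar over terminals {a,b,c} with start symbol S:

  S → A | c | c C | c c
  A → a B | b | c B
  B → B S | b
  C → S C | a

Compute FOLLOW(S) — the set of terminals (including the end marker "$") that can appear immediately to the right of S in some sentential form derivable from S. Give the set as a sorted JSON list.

FIRST iteration:
iter 1:
  A via A→a B: +{a}
  A via A→b: +{b}
  A via A→c B: +{c}
  B via B→b: +{b}
  C via C→a: +{a}
  S via S→A: +{a,b,c}
  S: {a,b,c}  A: {a,b,c}  B: {b}  C: {a}
iter 2:
  C via C→S C: +{b,c}
  S: {a,b,c}  A: {a,b,c}  B: {b}  C: {a,b,c}
iter 3: (no change)
  S: {a,b,c}  A: {a,b,c}  B: {b}  C: {a,b,c}

FOLLOW sets:
initialize: $ ∈ FOLLOW(S)
iter 1:
  B→B S: FOLLOW(B) ⊇ FIRST(S) = {a,b,c}; new: +{a,b,c}
  B→B S: FOLLOW(S) ⊇ FOLLOW(B) ⊇ {a,b,c}; new: +{a,b,c}
  S→A: FOLLOW(A) ⊇ FOLLOW(S) ⊇ {$,a,b,c}; new: +{$,a,b,c}
  S→c C: FOLLOW(C) ⊇ FOLLOW(S) ⊇ {$,a,b,c}; new: +{$,a,b,c}
  FOLLOW[S]={$,a,b,c}  FOLLOW[A]={$,a,b,c}  FOLLOW[B]={a,b,c}  FOLLOW[C]={$,a,b,c}
iter 2:
  A→a B: FOLLOW(B) ⊇ FOLLOW(A) ⊇ {$,a,b,c}; new: +{$}
  FOLLOW[S]={$,a,b,c}  FOLLOW[A]={$,a,b,c}  FOLLOW[B]={$,a,b,c}  FOLLOW[C]={$,a,b,c}
iter 3: (no change)
  FOLLOW[S]={$,a,b,c}  FOLLOW[A]={$,a,b,c}  FOLLOW[B]={$,a,b,c}  FOLLOW[C]={$,a,b,c}

FOLLOW(S) = ["$", "a", "b", "c"]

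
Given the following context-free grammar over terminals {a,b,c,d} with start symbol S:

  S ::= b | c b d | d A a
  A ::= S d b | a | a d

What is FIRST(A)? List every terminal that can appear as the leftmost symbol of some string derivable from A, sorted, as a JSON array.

FIRST sets, iterate to fixpoint:
[1]
  A via A→a: +{a}
  S via S→b: +{b}
  S via S→c b d: +{c}
  S via S→d A a: +{d}
  S: {b,c,d}  A: {a}
[2]
  A via A→S d b: +{b,c,d}
  S: {b,c,d}  A: {a,b,c,d}
[3] done
  S: {b,c,d}  A: {a,b,c,d}

FIRST(A) = ["a", "b", "c", "d"]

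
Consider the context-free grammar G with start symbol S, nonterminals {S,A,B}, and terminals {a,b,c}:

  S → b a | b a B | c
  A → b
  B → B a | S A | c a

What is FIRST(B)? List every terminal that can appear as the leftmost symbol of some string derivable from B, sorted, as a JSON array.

Compute FIRST by fixpoint:
iter 1:
  A via A→b: +{b}
  B via B→c a: +{c}
  S via S→b a: +{b}
  S via S→c: +{c}
  FIRST(S)={b,c}  FIRST(A)={b}  FIRST(B)={c}
iter 2:
  B via B→S A: +{b}
  FIRST(S)={b,c}  FIRST(A)={b}  FIRST(B)={b,c}
iter 3: (no change)
  FIRST(S)={b,c}  FIRST(A)={b}  FIRST(B)={b,c}

FIRST(B) = ["b", "c"]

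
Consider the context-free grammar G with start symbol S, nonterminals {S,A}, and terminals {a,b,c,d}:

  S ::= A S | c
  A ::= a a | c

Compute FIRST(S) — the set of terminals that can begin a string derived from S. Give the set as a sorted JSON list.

Compute FIRST by fixpoint:
pass 1:
  A via A→a a: +{a}
  A via A→c: +{c}
  S via S→A S: +{a,c}
  FIRST[S]={a,c}  FIRST[A]={a,c}
pass 2: (stable)
  FIRST[S]={a,c}  FIRST[A]={a,c}

FIRST(S) = ["a", "c"]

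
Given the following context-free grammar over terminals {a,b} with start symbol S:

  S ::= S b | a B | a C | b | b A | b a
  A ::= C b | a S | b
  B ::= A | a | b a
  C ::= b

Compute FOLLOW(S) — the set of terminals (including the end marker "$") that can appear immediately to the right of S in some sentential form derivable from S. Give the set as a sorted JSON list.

FIRST sets, iterate to fixpoint:
pass 1:
  A via A→a S: +{a}
  A via A→b: +{b}
  B via B→A: +{a,b}
  C via C→b: +{b}
  S via S→a B: +{a}
  S via S→b: +{b}
  FIRST(S)={a,b}  FIRST(A)={a,b}  FIRST(B)={a,b}  FIRST(C)={b}
pass 2: — fixpoint
  FIRST(S)={a,b}  FIRST(A)={a,b}  FIRST(B)={a,b}  FIRST(C)={b}

FOLLOW iteration:
seed FOLLOW(S) with $
round 1:
  A→C b: FOLLOW(C) ⊇ FIRST(b) = {b}; new: +{b}
  S→S b: FOLLOW(S) ⊇ FIRST(b) = {b}; new: +{b}
  S→a B: FOLLOW(B) ⊇ FOLLOW(S) ⊇ {$,b}; new: +{$,b}
  S→a C: FOLLOW(C) ⊇ FOLLOW(S) ⊇ {$,b}; new: +{$}
  S→b A: FOLLOW(A) ⊇ FOLLOW(S) ⊇ {$,b}; new: +{$,b}
  FOLLOW(S)={$,b}  FOLLOW(A)={$,b}  FOLLOW(B)={$,b}  FOLLOW(C)={$,b}
round 2: done
  FOLLOW(S)={$,b}  FOLLOW(A)={$,b}  FOLLOW(B)={$,b}  FOLLOW(C)={$,b}

FOLLOW(S) = ["$", "b"]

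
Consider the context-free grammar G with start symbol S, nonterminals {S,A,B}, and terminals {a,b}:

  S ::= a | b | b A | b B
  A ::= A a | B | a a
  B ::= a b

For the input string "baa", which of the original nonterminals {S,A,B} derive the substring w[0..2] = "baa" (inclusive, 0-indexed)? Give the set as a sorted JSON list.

Convert to CNF:
  S -> T1 A | T1 B | a | b
  A -> A T0 | T0 T0 | T0 T1
  B -> T0 T1
  T0 -> a
  T1 -> b

CYK table (by increasing span), restricted to cells inside w[0..2]:
  cell(0,0) b: {S,T1}  orig:{S}
  cell(1,1) a: {S,T0}  orig:{S}
  cell(2,2) a: {S,T0}  orig:{S}
  cell(0,1) ba: ∅
  cell(1,2) aa: {A}
  cell(0,2) baa: {S}

Original NTs in T[0,2] deriving "baa": ["S"]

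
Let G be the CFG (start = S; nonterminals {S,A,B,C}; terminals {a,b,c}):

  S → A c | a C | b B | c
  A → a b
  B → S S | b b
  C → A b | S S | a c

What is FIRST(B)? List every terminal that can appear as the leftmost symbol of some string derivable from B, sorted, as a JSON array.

Compute FIRST by fixpoint:
pass 1:
  A via A→a b: +{a}
  B via B→b b: +{b}
  C via C→A b: +{a}
  S via S→A c: +{a}
  S via S→b B: +{b}
  S via S→c: +{c}
  FIRST(S)={a,b,c}  FIRST(A)={a}  FIRST(B)={b}  FIRST(C)={a}
pass 2:
  B via B→S S: +{a,c}
  C via C→S S: +{b,c}
  FIRST(S)={a,b,c}  FIRST(A)={a}  FIRST(B)={a,b,c}  FIRST(C)={a,b,c}
pass 3: — fixpoint
  FIRST(S)={a,b,c}  FIRST(A)={a}  FIRST(B)={a,b,c}  FIRST(C)={a,b,c}

FIRST(B) = ["a", "b", "c"]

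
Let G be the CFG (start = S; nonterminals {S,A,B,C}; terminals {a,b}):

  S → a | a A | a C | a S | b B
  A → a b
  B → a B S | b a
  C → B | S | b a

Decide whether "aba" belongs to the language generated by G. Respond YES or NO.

Convert to CNF:
  S -> T0 A | T0 C | T0 S | T1 B | a
  A -> T0 T1
  B -> T0 X2 | T1 T0
  C -> T0 A | T0 C | T0 S | T0 X3 | T1 B | T1 T0 | a
  T0 -> a
  T1 -> b
  X2 -> B S
  X3 -> B S

CYK table (by increasing span):
  cell(0,0) a: {C,S,T0}  orig:{C,S}
  cell(1,1) b: {T1}  orig:{}
  cell(2,2) a: {C,S,T0}  orig:{C,S}
  cell(0,1) ab: {A}
  cell(1,2) ba: {B,C}
  cell(0,2) aba: {C,S}

S ∈ T[0,2] ⇒ YES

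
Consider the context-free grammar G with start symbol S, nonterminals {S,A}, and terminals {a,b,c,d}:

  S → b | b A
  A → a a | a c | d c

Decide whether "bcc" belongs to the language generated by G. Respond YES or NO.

CNF form of G:
  S -> T3 A | b
  A -> T0 T0 | T0 T1 | T2 T1
  T0 -> a
  T1 -> c
  T2 -> d
  T3 -> b

CYK fill:
  cell(0,0) b: {S,T3}  orig:{S}
  cell(1,1) c: {T1}  orig:{}
  cell(2,2) c: {T1}  orig:{}
  cell(0,1) bc: ∅
  cell(1,2) cc: ∅
  cell(0,2) bcc: ∅

S ∉ T[0,2] ⇒ NO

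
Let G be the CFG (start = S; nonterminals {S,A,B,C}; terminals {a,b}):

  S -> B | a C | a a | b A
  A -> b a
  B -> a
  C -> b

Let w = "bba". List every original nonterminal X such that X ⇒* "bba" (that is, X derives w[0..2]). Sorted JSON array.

CNF form of G:
  S -> T0 A | T1 C | T1 T1 | a
  A -> T0 T1
  B -> a
  C -> b
  T0 -> b
  T1 -> a

CYK table (by increasing span) — only the sub-triangle for w[0..2]:
  [0..0]={C,T0}  "b"  orig:{C}
  [1..1]={C,T0}  "b"  orig:{C}
  [2..2]={B,S,T1}  "a"  orig:{B,S}
  [0..1]=∅  "bb"
  [1..2]={A}  "ba"
  [0..2]={S}  "bba"

Original NTs in T[0,2] deriving "bba": ["S"]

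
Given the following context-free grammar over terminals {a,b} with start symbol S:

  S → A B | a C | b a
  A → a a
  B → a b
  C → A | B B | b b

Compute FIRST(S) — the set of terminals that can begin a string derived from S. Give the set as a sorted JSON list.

Compute FIRST by fixpoint:
iter 1:
  A via A→a a: +{a}
  B via B→a b: +{a}
  C via C→A: +{a}
  C via C→b b: +{b}
  S via S→A B: +{a}
  S via S→b a: +{b}
  FIRST(S)={a,b}  FIRST(A)={a}  FIRST(B)={a}  FIRST(C)={a,b}
iter 2: (stable)
  FIRST(S)={a,b}  FIRST(A)={a}  FIRST(B)={a}  FIRST(C)={a,b}

FIRST(S) = ["a", "b"]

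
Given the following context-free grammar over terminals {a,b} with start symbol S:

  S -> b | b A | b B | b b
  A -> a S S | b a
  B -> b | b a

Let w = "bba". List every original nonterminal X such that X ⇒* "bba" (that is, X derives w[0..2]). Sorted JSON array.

Convert to CNF:
  S -> T1 A | T1 B | T1 T1 | b
  A -> T0 X2 | T1 T0
  B -> T1 T0 | b
  T0 -> a
  T1 -> b
  X2 -> S S

CYK fill — only the sub-triangle for w[0..2]:
  [0..0]={B,S,T1}  "b"  orig:{B,S}
  [1..1]={B,S,T1}  "b"  orig:{B,S}
  [2..2]={T0}  "a"  orig:{}
  [0..1]={S,X2}  "bb"  orig:{S}
  [1..2]={A,B}  "ba"
  [0..2]={S}  "bba"

Original NTs in T[0,2] deriving "bba": ["S"]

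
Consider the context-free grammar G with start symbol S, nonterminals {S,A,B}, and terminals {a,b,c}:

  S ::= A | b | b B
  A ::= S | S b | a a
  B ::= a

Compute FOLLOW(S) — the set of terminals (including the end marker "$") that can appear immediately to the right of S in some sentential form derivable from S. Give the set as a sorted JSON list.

FIRST iteration:
iter 1:
  A via A→a a: +{a}
  B via B→a: +{a}
  S via S→A: +{a}
  S via S→b: +{b}
  S: {a,b}  A: {a}  B: {a}
iter 2:
  A via A→S: +{b}
  S: {a,b}  A: {a,b}  B: {a}
iter 3: — fixpoint
  S: {a,b}  A: {a,b}  B: {a}

Compute FOLLOW by fixpoint:
initialize: $ ∈ FOLLOW(S)
pass 1:
  A→S b: FOLLOW(S) ⊇ FIRST(b) = {b}; new: +{b}
  S→A: FOLLOW(A) ⊇ FOLLOW(S) ⊇ {$,b}; new: +{$,b}
  S→b B: FOLLOW(B) ⊇ FOLLOW(S) ⊇ {$,b}; new: +{$,b}
  FOLLOW(S)={$,b}  FOLLOW(A)={$,b}  FOLLOW(B)={$,b}
pass 2: (no change)
  FOLLOW(S)={$,b}  FOLLOW(A)={$,b}  FOLLOW(B)={$,b}

FOLLOW(S) = ["$", "b"]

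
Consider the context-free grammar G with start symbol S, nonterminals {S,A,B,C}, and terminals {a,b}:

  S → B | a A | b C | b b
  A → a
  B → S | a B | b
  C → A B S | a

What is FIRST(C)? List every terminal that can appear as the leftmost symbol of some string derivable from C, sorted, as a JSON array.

FIRST sets, iterate to fixpoint:
pass 1:
  A via A→a: +{a}
  B via B→a B: +{a}
  B via B→b: +{b}
  C via C→A B S: +{a}
  S via S→B: +{a,b}
  FIRST(S)={a,b}  FIRST(A)={a}  FIRST(B)={a,b}  FIRST(C)={a}
pass 2: (no change)
  FIRST(S)={a,b}  FIRST(A)={a}  FIRST(B)={a,b}  FIRST(C)={a}

FIRST(C) = ["a"]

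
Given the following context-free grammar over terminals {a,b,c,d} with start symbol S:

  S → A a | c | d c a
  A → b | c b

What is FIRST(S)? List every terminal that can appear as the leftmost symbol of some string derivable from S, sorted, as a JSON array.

FIRST sets, iterate to fixpoint:
pass 1:
  A via A→b: +{b}
  A via A→c b: +{c}
  S via S→A a: +{b,c}
  S via S→d c a: +{d}
  FIRST[S]={b,c,d}  FIRST[A]={b,c}
pass 2: done
  FIRST[S]={b,c,d}  FIRST[A]={b,c}

FIRST(S) = ["b", "c", "d"]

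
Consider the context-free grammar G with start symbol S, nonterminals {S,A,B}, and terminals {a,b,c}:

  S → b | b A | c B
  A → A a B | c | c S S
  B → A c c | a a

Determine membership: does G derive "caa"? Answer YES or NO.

CNF form of G:
  S -> T1 B | T2 A | b
  A -> A X3 | T1 X4 | c
  B -> A X5 | T0 T0
  T0 -> a
  T1 -> c
  T2 -> b
  X3 -> T0 B
  X4 -> S S
  X5 -> T1 T1

Fill CYK table bottom-up:
  T[0,0] 'c' = {A,T1}  orig:{A}
  T[1,1] 'a' = {T0}  orig:{}
  T[2,2] 'a' = {T0}  orig:{}
  T[0,1] 'ca' = ∅
  T[1,2] 'aa' = {B}
  T[0,2] 'caa' = {S}

S ∈ T[0,2] ⇒ YES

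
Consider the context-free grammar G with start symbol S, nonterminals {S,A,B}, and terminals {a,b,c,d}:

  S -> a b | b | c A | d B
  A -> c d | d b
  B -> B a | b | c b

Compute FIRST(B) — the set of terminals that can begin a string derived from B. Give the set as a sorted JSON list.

FIRST sets, iterate to fixpoint:
[1]
  A via A→c d: +{c}
  A via A→d b: +{d}
  B via B→b: +{b}
  B via B→c b: +{c}
  S via S→a b: +{a}
  S via S→b: +{b}
  S via S→c A: +{c}
  S via S→d B: +{d}
  S: {a,b,c,d}  A: {c,d}  B: {b,c}
[2] (no change)
  S: {a,b,c,d}  A: {c,d}  B: {b,c}

FIRST(B) = ["b", "c"]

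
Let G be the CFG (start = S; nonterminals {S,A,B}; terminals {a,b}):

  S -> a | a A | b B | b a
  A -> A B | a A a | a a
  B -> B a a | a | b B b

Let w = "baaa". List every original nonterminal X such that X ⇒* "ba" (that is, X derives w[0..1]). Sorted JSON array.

CNF form of G:
  S -> T0 A | T1 B | T1 T0 | a
  A -> A B | T0 T0 | T0 X2
  B -> B X3 | T1 X4 | a
  T0 -> a
  T1 -> b
  X2 -> A T0
  X3 -> T0 T0
  X4 -> B T1

Fill CYK table bottom-up, restricted to cells inside w[0..1]:
  T[0,0] 'b' = {T1}  orig:{}
  T[1,1] 'a' = {B,S,T0}  orig:{B,S}
  T[0,1] 'ba' = {S}

Original NTs in T[0,1] deriving "ba": ["S"]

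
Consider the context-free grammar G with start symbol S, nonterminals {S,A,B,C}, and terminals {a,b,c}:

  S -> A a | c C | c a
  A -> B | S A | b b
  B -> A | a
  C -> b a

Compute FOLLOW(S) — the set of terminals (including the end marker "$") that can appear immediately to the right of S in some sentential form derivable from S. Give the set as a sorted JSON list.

FIRST sets, iterate to fixpoint:
pass 1:
  A via A→b b: +{b}
  B via B→A: +{b}
  B via B→a: +{a}
  C via C→b a: +{b}
  S via S→A a: +{b}
  S via S→c C: +{c}
  FIRST[S]={b,c}  FIRST[A]={b}  FIRST[B]={a,b}  FIRST[C]={b}
pass 2:
  A via A→B: +{a}
  A via A→S A: +{c}
  B via B→A: +{c}
  S via S→A a: +{a}
  FIRST[S]={a,b,c}  FIRST[A]={a,b,c}  FIRST[B]={a,b,c}  FIRST[C]={b}
pass 3: — fixpoint
  FIRST[S]={a,b,c}  FIRST[A]={a,b,c}  FIRST[B]={a,b,c}  FIRST[C]={b}

FOLLOW iteration:
FOLLOW(S) := {$}
iter 1:
  A→S A: FOLLOW(S) ⊇ FIRST(A) = {a,b,c}; new: +{a,b,c}
  S→A a: FOLLOW(A) ⊇ FIRST(a) = {a}; new: +{a}
  S→c C: FOLLOW(C) ⊇ FOLLOW(S) ⊇ {$,a,b,c}; new: +{$,a,b,c}
  FOLLOW(S)={$,a,b,c}  FOLLOW(A)={a}  FOLLOW(B)={}  FOLLOW(C)={$,a,b,c}
iter 2:
  A→B: FOLLOW(B) ⊇ FOLLOW(A) ⊇ {a}; new: +{a}
  FOLLOW(S)={$,a,b,c}  FOLLOW(A)={a}  FOLLOW(B)={a}  FOLLOW(C)={$,a,b,c}
iter 3: — fixpoint
  FOLLOW(S)={$,a,b,c}  FOLLOW(A)={a}  FOLLOW(B)={a}  FOLLOW(C)={$,a,b,c}

FOLLOW(S) = ["$", "a", "b", "c"]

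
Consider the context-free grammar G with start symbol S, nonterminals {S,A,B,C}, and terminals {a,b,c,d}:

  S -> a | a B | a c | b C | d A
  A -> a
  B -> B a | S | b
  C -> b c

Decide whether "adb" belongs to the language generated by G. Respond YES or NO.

Convert to CNF:
  S -> T0 B | T0 T1 | T2 C | T3 A | a
  A -> a
  B -> B T0 | T0 B | T0 T1 | T2 C | T3 A | a | b
  C -> T2 T1
  T0 -> a
  T1 -> c
  T2 -> b
  T3 -> d

CYK table (by increasing span):
  cell(0,0) a: {A,B,S,T0}  orig:{A,B,S}
  cell(1,1) d: {T3}  orig:{}
  cell(2,2) b: {B,T2}  orig:{B}
  cell(0,1) ad: ∅
  cell(1,2) db: ∅
  cell(0,2) adb: ∅

S ∉ T[0,2] ⇒ NO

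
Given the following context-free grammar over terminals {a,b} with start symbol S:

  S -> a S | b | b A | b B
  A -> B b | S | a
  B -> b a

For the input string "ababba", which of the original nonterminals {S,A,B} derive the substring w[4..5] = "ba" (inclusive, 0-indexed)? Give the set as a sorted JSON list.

Convert to CNF:
  S -> T0 A | T0 B | T1 S | b
  A -> B T0 | T0 A | T0 B | T1 S | a | b
  B -> T0 T1
  T0 -> b
  T1 -> a

CYK table (by increasing span) — only the sub-triangle for w[4..5]:
  cell(4,4) b: {A,S,T0}  orig:{A,S}
  cell(5,5) a: {A,T1}  orig:{A}
  cell(4,5) ba: {A,B,S}

Original NTs in T[4,5] deriving "ba": ["A", "B", "S"]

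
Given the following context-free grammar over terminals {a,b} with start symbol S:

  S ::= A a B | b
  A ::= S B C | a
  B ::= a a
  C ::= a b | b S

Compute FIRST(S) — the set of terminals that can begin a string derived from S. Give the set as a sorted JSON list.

Compute FIRST by fixpoint:
[1]
  A via A→a: +{a}
  B via B→a a: +{a}
  C via C→a b: +{a}
  C via C→b S: +{b}
  S via S→A a B: +{a}
  S via S→b: +{b}
  FIRST(S)={a,b}  FIRST(A)={a}  FIRST(B)={a}  FIRST(C)={a,b}
[2]
  A via A→S B C: +{b}
  FIRST(S)={a,b}  FIRST(A)={a,b}  FIRST(B)={a}  FIRST(C)={a,b}
[3] (stable)
  FIRST(S)={a,b}  FIRST(A)={a,b}  FIRST(B)={a}  FIRST(C)={a,b}

FIRST(S) = ["a", "b"]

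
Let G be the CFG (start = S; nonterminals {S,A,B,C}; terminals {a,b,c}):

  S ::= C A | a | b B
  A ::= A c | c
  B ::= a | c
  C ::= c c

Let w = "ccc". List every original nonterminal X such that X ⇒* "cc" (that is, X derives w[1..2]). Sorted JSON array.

CNF form of G:
  S -> C A | T1 B | a
  A -> A T0 | c
  B -> a | c
  C -> T0 T0
  T0 -> c
  T1 -> b

Fill CYK table bottom-up (cells [i..j] with 1 ≤ i ≤ j ≤ 2 only):
  cell(1,1) c: {A,B,T0}  orig:{A,B}
  cell(2,2) c: {A,B,T0}  orig:{A,B}
  cell(1,2) cc: {A,C}

Original NTs in T[1,2] deriving "cc": ["A", "C"]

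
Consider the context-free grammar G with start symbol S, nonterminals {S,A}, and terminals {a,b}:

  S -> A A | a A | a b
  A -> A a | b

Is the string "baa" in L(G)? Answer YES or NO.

CNF form of G:
  S -> A A | T0 A | T0 T1
  A -> A T0 | b
  T0 -> a
  T1 -> b

CYK table (by increasing span):
  T[0,0] 'b' = {A,T1}  orig:{A}
  T[1,1] 'a' = {T0}  orig:{}
  T[2,2] 'a' = {T0}  orig:{}
  T[0,1] 'ba' = {A}
  T[1,2] 'aa' = ∅
  T[0,2] 'baa' = {A}

S ∉ T[0,2] ⇒ NO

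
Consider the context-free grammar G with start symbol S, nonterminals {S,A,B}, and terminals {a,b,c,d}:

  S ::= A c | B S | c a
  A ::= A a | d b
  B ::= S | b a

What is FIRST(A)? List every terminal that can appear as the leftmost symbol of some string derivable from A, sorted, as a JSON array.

Compute FIRST by fixpoint:
round 1:
  A via A→d b: +{d}
  B via B→b a: +{b}
  S via S→A c: +{d}
  S via S→B S: +{b}
  S via S→c a: +{c}
  S: {b,c,d}  A: {d}  B: {b}
round 2:
  B via B→S: +{c,d}
  S: {b,c,d}  A: {d}  B: {b,c,d}
round 3: — fixpoint
  S: {b,c,d}  A: {d}  B: {b,c,d}

FIRST(A) = ["d"]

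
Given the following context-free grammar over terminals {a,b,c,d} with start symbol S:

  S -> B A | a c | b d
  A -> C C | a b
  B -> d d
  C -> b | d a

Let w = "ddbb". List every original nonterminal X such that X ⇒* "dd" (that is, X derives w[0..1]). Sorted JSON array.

CNF form of G:
  S -> B A | T0 T3 | T1 T2
  A -> C C | T0 T1
  B -> T2 T2
  C -> T2 T0 | b
  T0 -> a
  T1 -> b
  T2 -> d
  T3 -> c

CYK fill (cells [i..j] with 0 ≤ i ≤ j ≤ 1 only):
  [0..0]={T2}  "d"  orig:{}
  [1..1]={T2}  "d"  orig:{}
  [0..1]={B}  "dd"

Original NTs in T[0,1] deriving "dd": ["B"]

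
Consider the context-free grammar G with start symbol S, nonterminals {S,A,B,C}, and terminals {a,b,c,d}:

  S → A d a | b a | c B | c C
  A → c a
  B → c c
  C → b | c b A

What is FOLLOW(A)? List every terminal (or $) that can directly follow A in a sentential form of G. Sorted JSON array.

Compute FIRST by fixpoint:
iter 1:
  A via A→c a: +{c}
  B via B→c c: +{c}
  C via C→b: +{b}
  C via C→c b A: +{c}
  S via S→A d a: +{c}
  S via S→b a: +{b}
  FIRST(S)={b,c}  FIRST(A)={c}  FIRST(B)={c}  FIRST(C)={b,c}
iter 2: — fixpoint
  FIRST(S)={b,c}  FIRST(A)={c}  FIRST(B)={c}  FIRST(C)={b,c}

FOLLOW sets:
initialize: $ ∈ FOLLOW(S)
round 1:
  S→A d a: FOLLOW(A) ⊇ FIRST(d) = {d}; new: +{d}
  S→c B: FOLLOW(B) ⊇ FOLLOW(S) ⊇ {$}; new: +{$}
  S→c C: FOLLOW(C) ⊇ FOLLOW(S) ⊇ {$}; new: +{$}
  FOLLOW(S)={$}  FOLLOW(A)={d}  FOLLOW(B)={$}  FOLLOW(C)={$}
round 2:
  C→c b A: FOLLOW(A) ⊇ FOLLOW(C) ⊇ {$}; new: +{$}
  FOLLOW(S)={$}  FOLLOW(A)={$,d}  FOLLOW(B)={$}  FOLLOW(C)={$}
round 3: (stable)
  FOLLOW(S)={$}  FOLLOW(A)={$,d}  FOLLOW(B)={$}  FOLLOW(C)={$}

FOLLOW(A) = ["$", "d"]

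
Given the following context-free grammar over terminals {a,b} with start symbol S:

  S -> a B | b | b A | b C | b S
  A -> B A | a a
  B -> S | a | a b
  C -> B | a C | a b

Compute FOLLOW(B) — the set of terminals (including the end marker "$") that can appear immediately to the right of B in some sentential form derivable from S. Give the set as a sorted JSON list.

FIRST iteration:
[1]
  A via A→a a: +{a}
  B via B→a: +{a}
  C via C→B: +{a}
  S via S→a B: +{a}
  S via S→b: +{b}
  FIRST[S]={a,b}  FIRST[A]={a}  FIRST[B]={a}  FIRST[C]={a}
[2]
  B via B→S: +{b}
  C via C→B: +{b}
  FIRST[S]={a,b}  FIRST[A]={a}  FIRST[B]={a,b}  FIRST[C]={a,b}
[3]
  A via A→B A: +{b}
  FIRST[S]={a,b}  FIRST[A]={a,b}  FIRST[B]={a,b}  FIRST[C]={a,b}
[4] (stable)
  FIRST[S]={a,b}  FIRST[A]={a,b}  FIRST[B]={a,b}  FIRST[C]={a,b}

Compute FOLLOW by fixpoint:
seed FOLLOW(S) with $
iter 1:
  A→B A: FOLLOW(B) ⊇ FIRST(A) = {a,b}; new: +{a,b}
  B→S: FOLLOW(S) ⊇ FOLLOW(B) ⊇ {a,b}; new: +{a,b}
  S→a B: FOLLOW(B) ⊇ FOLLOW(S) ⊇ {$,a,b}; new: +{$}
  S→b A: FOLLOW(A) ⊇ FOLLOW(S) ⊇ {$,a,b}; new: +{$,a,b}
  S→b C: FOLLOW(C) ⊇ FOLLOW(S) ⊇ {$,a,b}; new: +{$,a,b}
  FOLLOW[S]={$,a,b}  FOLLOW[A]={$,a,b}  FOLLOW[B]={$,a,b}  FOLLOW[C]={$,a,b}
iter 2: — fixpoint
  FOLLOW[S]={$,a,b}  FOLLOW[A]={$,a,b}  FOLLOW[B]={$,a,b}  FOLLOW[C]={$,a,b}

FOLLOW(B) = ["$", "a", "b"]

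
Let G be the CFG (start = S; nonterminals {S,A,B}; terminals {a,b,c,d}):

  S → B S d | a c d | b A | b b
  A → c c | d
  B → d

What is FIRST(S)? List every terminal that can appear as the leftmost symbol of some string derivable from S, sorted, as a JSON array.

FIRST sets, iterate to fixpoint:
iter 1:
  A via A→c c: +{c}
  A via A→d: +{d}
  B via B→d: +{d}
  S via S→B S d: +{d}
  S via S→a c d: +{a}
  S via S→b A: +{b}
  S: {a,b,d}  A: {c,d}  B: {d}
iter 2: done
  S: {a,b,d}  A: {c,d}  B: {d}

FIRST(S) = ["a", "b", "d"]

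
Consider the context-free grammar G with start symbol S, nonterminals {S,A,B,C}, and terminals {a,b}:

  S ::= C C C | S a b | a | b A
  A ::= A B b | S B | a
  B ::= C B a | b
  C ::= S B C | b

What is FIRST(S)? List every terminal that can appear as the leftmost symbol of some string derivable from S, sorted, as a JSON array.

FIRST iteration:
[1]
  A via A→a: +{a}
  B via B→b: +{b}
  C via C→b: +{b}
  S via S→C C C: +{b}
  S via S→a: +{a}
  S: {a,b}  A: {a}  B: {b}  C: {b}
[2]
  A via A→S B: +{b}
  C via C→S B C: +{a}
  S: {a,b}  A: {a,b}  B: {b}  C: {a,b}
[3]
  B via B→C B a: +{a}
  S: {a,b}  A: {a,b}  B: {a,b}  C: {a,b}
[4] — fixpoint
  S: {a,b}  A: {a,b}  B: {a,b}  C: {a,b}

FIRST(S) = ["a", "b"]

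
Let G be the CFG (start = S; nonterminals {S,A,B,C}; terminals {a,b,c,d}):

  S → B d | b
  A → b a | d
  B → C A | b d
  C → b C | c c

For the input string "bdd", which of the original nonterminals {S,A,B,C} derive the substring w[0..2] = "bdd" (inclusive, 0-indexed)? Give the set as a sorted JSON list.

Convert to CNF:
  S -> B T2 | b
  A -> T0 T1 | d
  B -> C A | T0 T2
  C -> T0 C | T3 T3
  T0 -> b
  T1 -> a
  T2 -> d
  T3 -> c

CYK fill — only the sub-triangle for w[0..2]:
  [0..0]={S,T0}  "b"  orig:{S}
  [1..1]={A,T2}  "d"  orig:{A}
  [2..2]={A,T2}  "d"  orig:{A}
  [0..1]={B}  "bd"
  [1..2]=∅  "dd"
  [0..2]={S}  "bdd"

Original NTs in T[0,2] deriving "bdd": ["S"]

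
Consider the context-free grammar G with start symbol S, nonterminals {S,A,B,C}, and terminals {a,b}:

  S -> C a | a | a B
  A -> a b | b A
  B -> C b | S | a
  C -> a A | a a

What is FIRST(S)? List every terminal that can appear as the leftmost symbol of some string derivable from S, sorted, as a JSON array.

Compute FIRST by fixpoint:
iter 1:
  A via A→a b: +{a}
  A via A→b A: +{b}
  B via B→a: +{a}
  C via C→a A: +{a}
  S via S→C a: +{a}
  S: {a}  A: {a,b}  B: {a}  C: {a}
iter 2: done
  S: {a}  A: {a,b}  B: {a}  C: {a}

FIRST(S) = ["a"]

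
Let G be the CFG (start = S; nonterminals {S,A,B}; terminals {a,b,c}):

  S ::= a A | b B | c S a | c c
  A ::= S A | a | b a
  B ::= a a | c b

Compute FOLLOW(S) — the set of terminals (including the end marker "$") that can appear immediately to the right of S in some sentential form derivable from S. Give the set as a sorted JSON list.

FIRST iteration:
round 1:
  A via A→a: +{a}
  A via A→b a: +{b}
  B via B→a a: +{a}
  B via B→c b: +{c}
  S via S→a A: +{a}
  S via S→b B: +{b}
  S via S→c S a: +{c}
  FIRST[S]={a,b,c}  FIRST[A]={a,b}  FIRST[B]={a,c}
round 2:
  A via A→S A: +{c}
  FIRST[S]={a,b,c}  FIRST[A]={a,b,c}  FIRST[B]={a,c}
round 3: done
  FIRST[S]={a,b,c}  FIRST[A]={a,b,c}  FIRST[B]={a,c}

FOLLOW iteration:
initialize: $ ∈ FOLLOW(S)
iter 1:
  A→S A: FOLLOW(S) ⊇ FIRST(A) = {a,b,c}; new: +{a,b,c}
  S→a A: FOLLOW(A) ⊇ FOLLOW(S) ⊇ {$,a,b,c}; new: +{$,a,b,c}
  S→b B: FOLLOW(B) ⊇ FOLLOW(S) ⊇ {$,a,b,c}; new: +{$,a,b,c}
  FOLLOW(S)={$,a,b,c}  FOLLOW(A)={$,a,b,c}  FOLLOW(B)={$,a,b,c}
iter 2: — fixpoint
  FOLLOW(S)={$,a,b,c}  FOLLOW(A)={$,a,b,c}  FOLLOW(B)={$,a,b,c}

FOLLOW(S) = ["$", "a", "b", "c"]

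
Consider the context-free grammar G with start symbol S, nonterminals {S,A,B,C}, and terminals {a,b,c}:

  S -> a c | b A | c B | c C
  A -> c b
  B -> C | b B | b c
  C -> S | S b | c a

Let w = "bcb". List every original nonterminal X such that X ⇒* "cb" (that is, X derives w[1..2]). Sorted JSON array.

Convert to CNF:
  S -> T0 B | T0 C | T1 A | T2 T0
  A -> T0 T1
  B -> S T1 | T0 B | T0 C | T0 T2 | T1 A | T1 B | T1 T0 | T2 T0
  C -> S T1 | T0 B | T0 C | T0 T2 | T1 A | T2 T0
  T0 -> c
  T1 -> b
  T2 -> a

CYK table (by increasing span) — only the sub-triangle for w[1..2]:
  cell(1,1) c: {T0}  orig:{}
  cell(2,2) b: {T1}  orig:{}
  cell(1,2) cb: {A}

Original NTs in T[1,2] deriving "cb": ["A"]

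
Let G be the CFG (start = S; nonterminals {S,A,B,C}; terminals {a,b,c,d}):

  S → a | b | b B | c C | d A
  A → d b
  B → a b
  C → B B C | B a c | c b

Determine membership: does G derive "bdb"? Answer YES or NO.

CNF form of G:
  S -> T0 A | T1 B | T3 C | a | b
  A -> T0 T1
  B -> T2 T1
  C -> B X4 | B X5 | T3 T1
  T0 -> d
  T1 -> b
  T2 -> a
  T3 -> c
  X4 -> B C
  X5 -> T2 T3

CYK fill:
  T[0,0] 'b' = {S,T1}  orig:{S}
  T[1,1] 'd' = {T0}  orig:{}
  T[2,2] 'b' = {S,T1}  orig:{S}
  T[0,1] 'bd' = ∅
  T[1,2] 'db' = {A}
  T[0,2] 'bdb' = ∅

S ∉ T[0,2] ⇒ NO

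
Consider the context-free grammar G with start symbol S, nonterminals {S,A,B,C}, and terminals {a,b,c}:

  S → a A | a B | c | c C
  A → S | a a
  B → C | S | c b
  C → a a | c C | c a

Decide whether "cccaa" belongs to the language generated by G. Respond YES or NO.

Convert to CNF:
  S -> T0 A | T0 B | T1 C | c
  A -> T0 A | T0 B | T0 T0 | T1 C | c
  B -> T0 A | T0 B | T0 T0 | T1 C | T1 T0 | T1 T2 | c
  C -> T0 T0 | T1 C | T1 T0
  T0 -> a
  T1 -> c
  T2 -> b

CYK fill:
  T[0,0] 'c' = {A,B,S,T1}  orig:{A,B,S}
  T[1,1] 'c' = {A,B,S,T1}  orig:{A,B,S}
  T[2,2] 'c' = {A,B,S,T1}  orig:{A,B,S}
  T[3,3] 'a' = {T0}  orig:{}
  T[4,4] 'a' = {T0}  orig:{}
  T[0,1] 'cc' = ∅
  T[1,2] 'cc' = ∅
  T[2,3] 'ca' = {B,C}
  T[3,4] 'aa' = {A,B,C}
  T[0,2] 'ccc' = ∅
  T[1,3] 'cca' = {A,B,C,S}
  T[2,4] 'caa' = {A,B,C,S}
  T[0,3] 'ccca' = {A,B,C,S}
  T[1,4] 'ccaa' = {A,B,C,S}
  T[0,4] 'cccaa' = {A,B,C,S}

S ∈ T[0,4] ⇒ YES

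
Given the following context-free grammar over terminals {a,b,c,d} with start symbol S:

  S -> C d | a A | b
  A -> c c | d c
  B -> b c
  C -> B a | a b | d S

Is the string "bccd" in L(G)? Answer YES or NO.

CNF form of G:
  S -> C T1 | T3 A | b
  A -> T0 T0 | T1 T0
  B -> T2 T0
  C -> B T3 | T1 S | T3 T2
  T0 -> c
  T1 -> d
  T2 -> b
  T3 -> a

CYK table (by increasing span):
  [0..0]={S,T2}  "b"  orig:{S}
  [1..1]={T0}  "c"  orig:{}
  [2..2]={T0}  "c"  orig:{}
  [3..3]={T1}  "d"  orig:{}
  [0..1]={B}  "bc"
  [1..2]={A}  "cc"
  [2..3]=∅  "cd"
  [0..2]=∅  "bcc"
  [1..3]=∅  "ccd"
  [0..3]=∅  "bccd"

S ∉ T[0,3] ⇒ NO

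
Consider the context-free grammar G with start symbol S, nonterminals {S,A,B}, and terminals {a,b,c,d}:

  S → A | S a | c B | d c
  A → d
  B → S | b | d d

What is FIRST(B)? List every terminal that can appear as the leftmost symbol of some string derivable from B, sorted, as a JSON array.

FIRST sets, iterate to fixpoint:
pass 1:
  A via A→d: +{d}
  B via B→b: +{b}
  B via B→d d: +{d}
  S via S→A: +{d}
  S via S→c B: +{c}
  FIRST(S)={c,d}  FIRST(A)={d}  FIRST(B)={b,d}
pass 2:
  B via B→S: +{c}
  FIRST(S)={c,d}  FIRST(A)={d}  FIRST(B)={b,c,d}
pass 3: (stable)
  FIRST(S)={c,d}  FIRST(A)={d}  FIRST(B)={b,c,d}

FIRST(B) = ["b", "c", "d"]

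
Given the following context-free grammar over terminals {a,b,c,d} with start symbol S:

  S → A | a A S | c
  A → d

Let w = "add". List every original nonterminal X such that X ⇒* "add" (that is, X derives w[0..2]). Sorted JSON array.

CNF form of G:
  S -> T0 X1 | c | d
  A -> d
  T0 -> a
  X1 -> A S

Fill CYK table bottom-up (cells [i..j] with 0 ≤ i ≤ j ≤ 2 only):
  cell(0,0) a: {T0}  orig:{}
  cell(1,1) d: {A,S}
  cell(2,2) d: {A,S}
  cell(0,1) ad: ∅
  cell(1,2) dd: {X1}  orig:{}
  cell(0,2) add: {S}

Original NTs in T[0,2] deriving "add": ["S"]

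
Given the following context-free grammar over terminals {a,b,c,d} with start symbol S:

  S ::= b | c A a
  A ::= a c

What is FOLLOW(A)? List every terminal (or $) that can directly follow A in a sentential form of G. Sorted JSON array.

FIRST sets, iterate to fixpoint:
pass 1:
  A via A→a c: +{a}
  S via S→b: +{b}
  S via S→c A a: +{c}
  FIRST(S)={b,c}  FIRST(A)={a}
pass 2: — fixpoint
  FIRST(S)={b,c}  FIRST(A)={a}

FOLLOW sets:
initialize: $ ∈ FOLLOW(S)
round 1:
  S→c A a: FOLLOW(A) ⊇ FIRST(a) = {a}; new: +{a}
  FOLLOW[S]={$}  FOLLOW[A]={a}
round 2: (no change)
  FOLLOW[S]={$}  FOLLOW[A]={a}

FOLLOW(A) = ["a"]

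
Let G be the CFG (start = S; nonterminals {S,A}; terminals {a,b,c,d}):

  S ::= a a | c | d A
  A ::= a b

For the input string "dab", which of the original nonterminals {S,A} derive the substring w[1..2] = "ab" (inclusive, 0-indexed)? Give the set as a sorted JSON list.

CNF form of G:
  S -> T0 T0 | T2 A | c
  A -> T0 T1
  T0 -> a
  T1 -> b
  T2 -> d

CYK fill — only the sub-triangle for w[1..2]:
  T[1,1] 'a' = {T0}  orig:{}
  T[2,2] 'b' = {T1}  orig:{}
  T[1,2] 'ab' = {A}

Original NTs in T[1,2] deriving "ab": ["A"]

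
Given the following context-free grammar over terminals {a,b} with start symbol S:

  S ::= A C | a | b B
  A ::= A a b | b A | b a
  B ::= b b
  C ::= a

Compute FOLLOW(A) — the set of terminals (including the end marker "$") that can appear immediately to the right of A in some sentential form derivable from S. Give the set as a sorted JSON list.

Compute FIRST by fixpoint:
round 1:
  A via A→b A: +{b}
  B via B→b b: +{b}
  C via C→a: +{a}
  S via S→A C: +{b}
  S via S→a: +{a}
  FIRST(S)={a,b}  FIRST(A)={b}  FIRST(B)={b}  FIRST(C)={a}
round 2: done
  FIRST(S)={a,b}  FIRST(A)={b}  FIRST(B)={b}  FIRST(C)={a}

FOLLOW sets:
seed FOLLOW(S) with $
iter 1:
  A→A a b: FOLLOW(A) ⊇ FIRST(a) = {a}; new: +{a}
  S→A C: FOLLOW(C) ⊇ FOLLOW(S) ⊇ {$}; new: +{$}
  S→b B: FOLLOW(B) ⊇ FOLLOW(S) ⊇ {$}; new: +{$}
  FOLLOW[S]={$}  FOLLOW[A]={a}  FOLLOW[B]={$}  FOLLOW[C]={$}
iter 2: — fixpoint
  FOLLOW[S]={$}  FOLLOW[A]={a}  FOLLOW[B]={$}  FOLLOW[C]={$}

FOLLOW(A) = ["a"]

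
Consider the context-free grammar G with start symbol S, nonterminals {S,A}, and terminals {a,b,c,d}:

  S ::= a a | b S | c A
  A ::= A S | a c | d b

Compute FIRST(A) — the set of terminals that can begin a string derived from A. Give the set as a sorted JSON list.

FIRST iteration:
[1]
  A via A→a c: +{a}
  A via A→d b: +{d}
  S via S→a a: +{a}
  S via S→b S: +{b}
  S via S→c A: +{c}
  FIRST(S)={a,b,c}  FIRST(A)={a,d}
[2] — fixpoint
  FIRST(S)={a,b,c}  FIRST(A)={a,d}

FIRST(A) = ["a", "d"]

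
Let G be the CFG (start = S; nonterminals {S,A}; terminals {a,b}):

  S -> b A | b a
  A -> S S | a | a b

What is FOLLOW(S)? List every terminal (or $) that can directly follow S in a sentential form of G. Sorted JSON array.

FIRST sets, iterate to fixpoint:
round 1:
  A via A→a: +{a}
  S via S→b A: +{b}
  S: {b}  A: {a}
round 2:
  A via A→S S: +{b}
  S: {b}  A: {a,b}
round 3: — fixpoint
  S: {b}  A: {a,b}

Compute FOLLOW by fixpoint:
FOLLOW(S) := {$}
[1]
  A→S S: FOLLOW(S) ⊇ FIRST(S) = {b}; new: +{b}
  S→b A: FOLLOW(A) ⊇ FOLLOW(S) ⊇ {$,b}; new: +{$,b}
  FOLLOW[S]={$,b}  FOLLOW[A]={$,b}
[2] (no change)
  FOLLOW[S]={$,b}  FOLLOW[A]={$,b}

FOLLOW(S) = ["$", "b"]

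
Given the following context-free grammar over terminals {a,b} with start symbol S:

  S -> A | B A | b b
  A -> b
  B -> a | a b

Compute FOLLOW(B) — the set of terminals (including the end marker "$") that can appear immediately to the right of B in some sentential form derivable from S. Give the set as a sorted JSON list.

FIRST sets, iterate to fixpoint:
pass 1:
  A via A→b: +{b}
  B via B→a: +{a}
  S via S→A: +{b}
  S via S→B A: +{a}
  S: {a,b}  A: {b}  B: {a}
pass 2: (stable)
  S: {a,b}  A: {b}  B: {a}

FOLLOW iteration:
seed FOLLOW(S) with $
iter 1:
  S→A: FOLLOW(A) ⊇ FOLLOW(S) ⊇ {$}; new: +{$}
  S→B A: FOLLOW(B) ⊇ FIRST(A) = {b}; new: +{b}
  FOLLOW(S)={$}  FOLLOW(A)={$}  FOLLOW(B)={b}
iter 2: (no change)
  FOLLOW(S)={$}  FOLLOW(A)={$}  FOLLOW(B)={b}

FOLLOW(B) = ["b"]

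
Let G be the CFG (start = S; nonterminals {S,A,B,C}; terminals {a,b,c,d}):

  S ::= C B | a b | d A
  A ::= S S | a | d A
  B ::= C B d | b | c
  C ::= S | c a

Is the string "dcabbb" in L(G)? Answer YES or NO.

Convert to CNF:
  S -> C B | T0 A | T1 T2
  A -> S S | T0 A | a
  B -> C X4 | b | c
  C -> C B | T0 A | T1 T2 | T3 T1
  T0 -> d
  T1 -> a
  T2 -> b
  T3 -> c
  X4 -> B T0

CYK table (by increasing span):
  [0..0]={T0}  "d"  orig:{}
  [1..1]={B,T3}  "c"  orig:{B}
  [2..2]={A,T1}  "a"  orig:{A}
  [3..3]={B,T2}  "b"  orig:{B}
  [4..4]={B,T2}  "b"  orig:{B}
  [5..5]={B,T2}  "b"  orig:{B}
  [0..1]=∅  "dc"
  [1..2]={C}  "ca"
  [2..3]={C,S}  "ab"
  [3..4]=∅  "bb"
  [4..5]=∅  "bb"
  [0..2]=∅  "dca"
  [1..3]={C,S}  "cab"
  [2..4]={C,S}  "abb"
  [3..5]=∅  "bbb"
  [0..3]=∅  "dcab"
  [1..4]={C,S}  "cabb"
  [2..5]={C,S}  "abbb"
  [0..4]=∅  "dcabb"
  [1..5]={C,S}  "cabbb"
  [0..5]=∅  "dcabbb"

S ∉ T[0,5] ⇒ NO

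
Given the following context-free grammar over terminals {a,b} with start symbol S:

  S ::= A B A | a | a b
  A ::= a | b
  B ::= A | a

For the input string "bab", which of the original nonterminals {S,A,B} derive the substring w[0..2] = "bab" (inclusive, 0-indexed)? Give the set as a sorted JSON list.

CNF form of G:
  S -> A X2 | T0 T1 | a
  A -> a | b
  B -> a | b
  T0 -> a
  T1 -> b
  X2 -> B A

CYK fill — only the sub-triangle for w[0..2]:
  [0..0]={A,B,T1}  "b"  orig:{A,B}
  [1..1]={A,B,S,T0}  "a"  orig:{A,B,S}
  [2..2]={A,B,T1}  "b"  orig:{A,B}
  [0..1]={X2}  "ba"  orig:{}
  [1..2]={S,X2}  "ab"  orig:{S}
  [0..2]={S}  "bab"

Original NTs in T[0,2] deriving "bab": ["S"]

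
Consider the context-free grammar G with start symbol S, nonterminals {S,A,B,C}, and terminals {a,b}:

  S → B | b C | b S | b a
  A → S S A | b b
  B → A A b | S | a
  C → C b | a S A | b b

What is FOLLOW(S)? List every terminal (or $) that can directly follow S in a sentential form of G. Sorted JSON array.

FIRST iteration:
round 1:
  A via A→b b: +{b}
  B via B→A A b: +{b}
  B via B→a: +{a}
  C via C→a S A: +{a}
  C via C→b b: +{b}
  S via S→B: +{a,b}
  FIRST[S]={a,b}  FIRST[A]={b}  FIRST[B]={a,b}  FIRST[C]={a,b}
round 2:
  A via A→S S A: +{a}
  FIRST[S]={a,b}  FIRST[A]={a,b}  FIRST[B]={a,b}  FIRST[C]={a,b}
round 3: — fixpoint
  FIRST[S]={a,b}  FIRST[A]={a,b}  FIRST[B]={a,b}  FIRST[C]={a,b}

FOLLOW sets:
FOLLOW(S) := {$}
[1]
  A→S S A: FOLLOW(S) ⊇ FIRST(S) = {a,b}; new: +{a,b}
  B→A A b: FOLLOW(A) ⊇ FIRST(A) = {a,b}; new: +{a,b}
  C→C b: FOLLOW(C) ⊇ FIRST(b) = {b}; new: +{b}
  S→B: FOLLOW(B) ⊇ FOLLOW(S) ⊇ {$,a,b}; new: +{$,a,b}
  S→b C: FOLLOW(C) ⊇ FOLLOW(S) ⊇ {$,a,b}; new: +{$,a}
  FOLLOW(S)={$,a,b}  FOLLOW(A)={a,b}  FOLLOW(B)={$,a,b}  FOLLOW(C)={$,a,b}
[2]
  C→a S A: FOLLOW(A) ⊇ FOLLOW(C) ⊇ {$,a,b}; new: +{$}
  FOLLOW(S)={$,a,b}  FOLLOW(A)={$,a,b}  FOLLOW(B)={$,a,b}  FOLLOW(C)={$,a,b}
[3] — fixpoint
  FOLLOW(S)={$,a,b}  FOLLOW(A)={$,a,b}  FOLLOW(B)={$,a,b}  FOLLOW(C)={$,a,b}

FOLLOW(S) = ["$", "a", "b"]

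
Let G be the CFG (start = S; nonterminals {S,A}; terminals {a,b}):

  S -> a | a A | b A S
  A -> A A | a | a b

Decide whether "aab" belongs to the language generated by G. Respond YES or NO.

Convert to CNF:
  S -> T0 A | T1 X2 | a
  A -> A A | T0 T1 | a
  T0 -> a
  T1 -> b
  X2 -> A S

Fill CYK table bottom-up:
  [0..0]={A,S,T0}  "a"  orig:{A,S}
  [1..1]={A,S,T0}  "a"  orig:{A,S}
  [2..2]={T1}  "b"  orig:{}
  [0..1]={A,S,X2}  "aa"  orig:{A,S}
  [1..2]={A}  "ab"
  [0..2]={A,S}  "aab"

S ∈ T[0,2] ⇒ YES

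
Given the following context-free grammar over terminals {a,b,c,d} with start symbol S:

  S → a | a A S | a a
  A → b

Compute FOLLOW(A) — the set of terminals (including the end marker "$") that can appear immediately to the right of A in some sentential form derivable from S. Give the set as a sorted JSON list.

FIRST iteration:
iter 1:
  A via A→b: +{b}
  S via S→a: +{a}
  S: {a}  A: {b}
iter 2: done
  S: {a}  A: {b}

Compute FOLLOW by fixpoint:
seed FOLLOW(S) with $
iter 1:
  S→a A S: FOLLOW(A) ⊇ FIRST(S) = {a}; new: +{a}
  FOLLOW[S]={$}  FOLLOW[A]={a}
iter 2: — fixpoint
  FOLLOW[S]={$}  FOLLOW[A]={a}

FOLLOW(A) = ["a"]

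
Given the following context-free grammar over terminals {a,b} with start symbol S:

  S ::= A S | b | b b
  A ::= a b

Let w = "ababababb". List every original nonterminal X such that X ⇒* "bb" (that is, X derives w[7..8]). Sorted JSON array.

Convert to CNF:
  S -> A S | T1 T1 | b
  A -> T0 T1
  T0 -> a
  T1 -> b

CYK table (by increasing span), restricted to cells inside w[7..8]:
  cell(7,7) b: {S,T1}  orig:{S}
  cell(8,8) b: {S,T1}  orig:{S}
  cell(7,8) bb: {S}

Original NTs in T[7,8] deriving "bb": ["S"]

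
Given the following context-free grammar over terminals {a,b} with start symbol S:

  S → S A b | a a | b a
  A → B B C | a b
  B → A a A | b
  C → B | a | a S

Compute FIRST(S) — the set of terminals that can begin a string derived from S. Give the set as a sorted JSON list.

Compute FIRST by fixpoint:
round 1:
  A via A→a b: +{a}
  B via B→A a A: +{a}
  B via B→b: +{b}
  C via C→B: +{a,b}
  S via S→a a: +{a}
  S via S→b a: +{b}
  FIRST[S]={a,b}  FIRST[A]={a}  FIRST[B]={a,b}  FIRST[C]={a,b}
round 2:
  A via A→B B C: +{b}
  FIRST[S]={a,b}  FIRST[A]={a,b}  FIRST[B]={a,b}  FIRST[C]={a,b}
round 3: (stable)
  FIRST[S]={a,b}  FIRST[A]={a,b}  FIRST[B]={a,b}  FIRST[C]={a,b}

FIRST(S) = ["a", "b"]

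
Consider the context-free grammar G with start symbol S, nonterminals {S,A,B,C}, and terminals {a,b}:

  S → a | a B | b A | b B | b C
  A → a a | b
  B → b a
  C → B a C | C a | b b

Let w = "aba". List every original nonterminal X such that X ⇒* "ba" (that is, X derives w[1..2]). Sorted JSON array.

Convert to CNF:
  S -> T0 B | T1 A | T1 B | T1 C | a
  A -> T0 T0 | b
  B -> T1 T0
  C -> B X2 | C T0 | T1 T1
  T0 -> a
  T1 -> b
  X2 -> T0 C

CYK fill, restricted to cells inside w[1..2]:
  [1..1]={A,T1}  "b"  orig:{A}
  [2..2]={S,T0}  "a"  orig:{S}
  [1..2]={B}  "ba"

Original NTs in T[1,2] deriving "ba": ["B"]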